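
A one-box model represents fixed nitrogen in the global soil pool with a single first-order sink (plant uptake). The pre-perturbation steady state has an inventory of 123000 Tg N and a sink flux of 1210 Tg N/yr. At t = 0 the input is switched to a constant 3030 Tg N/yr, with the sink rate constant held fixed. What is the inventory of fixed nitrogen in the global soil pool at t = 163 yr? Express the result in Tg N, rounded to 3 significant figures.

Residence time τ = M₀/F₀ = 101.7 yr. The eventual steady state is M_∞ = M₀·(F₁/F₀) = 123000 × 3030/1210 = 308010 Tg N.
The anomaly ΔM(t) = M(t) − M_∞ decays as ΔM₀·e^(−t/τ) with ΔM₀ = 123000 − 308010 = −185000 Tg N.
At t = 163 yr, e^(−t/τ) = e^(−1.603) = 0.2012, so ΔM = −37220 Tg N and M = 308010 − 37220 = 270790 Tg N.

271000 Tg N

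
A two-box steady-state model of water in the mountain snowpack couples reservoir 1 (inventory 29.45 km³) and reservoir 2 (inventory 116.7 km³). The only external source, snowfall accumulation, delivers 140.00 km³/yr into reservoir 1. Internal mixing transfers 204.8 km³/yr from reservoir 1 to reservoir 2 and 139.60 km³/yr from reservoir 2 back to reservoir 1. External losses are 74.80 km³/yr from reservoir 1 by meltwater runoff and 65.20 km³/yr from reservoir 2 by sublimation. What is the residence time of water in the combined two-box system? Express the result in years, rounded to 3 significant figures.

Residence time in the combined system uses the total inventory and the total *external* removal — internal exchanges between the two boxes cancel.
M_total = 29.45 + 116.7 = 146.15 km³.
ΣF_external_out = 74.80 + 65.20 = 140.00 km³/yr.
τ = M_total / ΣF_ext = 146.15 / 140.00 = 1.044 yr.

1.04 yr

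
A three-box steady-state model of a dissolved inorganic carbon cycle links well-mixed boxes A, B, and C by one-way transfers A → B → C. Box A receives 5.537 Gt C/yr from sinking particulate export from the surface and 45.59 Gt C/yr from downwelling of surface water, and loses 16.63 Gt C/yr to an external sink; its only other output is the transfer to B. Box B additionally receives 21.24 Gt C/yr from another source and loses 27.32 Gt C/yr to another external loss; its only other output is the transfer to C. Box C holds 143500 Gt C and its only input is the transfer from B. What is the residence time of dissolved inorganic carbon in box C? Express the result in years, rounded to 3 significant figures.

5050 yr

Box A: F(A→B) = (5.537 + 45.59) − 16.63 = 34.497 Gt C/yr.
Box B: F(B→C) = (34.497 + 21.24) − 27.32 = 28.417 Gt C/yr.
Box C throughput = its input = 28.417 Gt C/yr; τ = 143500 / 28.417 = 5050 yr.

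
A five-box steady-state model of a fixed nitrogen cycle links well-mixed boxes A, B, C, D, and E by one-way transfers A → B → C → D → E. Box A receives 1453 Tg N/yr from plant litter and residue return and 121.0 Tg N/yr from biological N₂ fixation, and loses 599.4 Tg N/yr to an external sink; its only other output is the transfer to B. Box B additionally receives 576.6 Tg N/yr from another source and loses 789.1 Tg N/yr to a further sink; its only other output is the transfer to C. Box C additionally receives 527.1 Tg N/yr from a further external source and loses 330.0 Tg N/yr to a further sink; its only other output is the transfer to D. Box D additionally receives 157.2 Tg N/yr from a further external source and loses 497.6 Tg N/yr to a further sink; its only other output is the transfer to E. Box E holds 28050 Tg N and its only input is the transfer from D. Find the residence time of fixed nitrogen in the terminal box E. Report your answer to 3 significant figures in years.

Box A: F(A→B) = (1453 + 121.0) − 599.4 = 974.60 Tg N/yr.
Box B: F(B→C) = (974.60 + 576.6) − 789.1 = 762.10 Tg N/yr.
Box C: F(C→D) = (762.10 + 527.1) − 330.0 = 959.20 Tg N/yr.
Box D: F(D→E) = (959.20 + 157.2) − 497.6 = 618.80 Tg N/yr.
Box E throughput = its input = 618.80 Tg N/yr; τ = 28050 / 618.80 = 45.33 yr.

45.3 yr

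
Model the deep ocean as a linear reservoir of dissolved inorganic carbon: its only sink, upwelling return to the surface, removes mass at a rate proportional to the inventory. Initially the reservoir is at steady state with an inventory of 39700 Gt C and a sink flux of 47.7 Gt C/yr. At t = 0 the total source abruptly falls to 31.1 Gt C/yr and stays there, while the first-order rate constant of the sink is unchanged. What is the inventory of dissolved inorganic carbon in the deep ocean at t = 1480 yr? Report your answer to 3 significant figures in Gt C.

28200 Gt C

The sink rate constant is k = F₀/M₀ = 47.7/39700 = 0.001202 yr⁻¹.
Solving dM/dt = F₁ − kM with M(0) = M₀ gives M(t) = F₁/k + (M₀ − F₁/k)·e^(−kt).
F₁/k = 31.1/0.001202 = 25884 Gt C; kt = 0.001202 × 1480 = 1.778, e^(−kt) = 0.1689.
M(1480) = 25884 + (39700 − 25884) × 0.1689 = 25884 + 2334 = 28218 Gt C.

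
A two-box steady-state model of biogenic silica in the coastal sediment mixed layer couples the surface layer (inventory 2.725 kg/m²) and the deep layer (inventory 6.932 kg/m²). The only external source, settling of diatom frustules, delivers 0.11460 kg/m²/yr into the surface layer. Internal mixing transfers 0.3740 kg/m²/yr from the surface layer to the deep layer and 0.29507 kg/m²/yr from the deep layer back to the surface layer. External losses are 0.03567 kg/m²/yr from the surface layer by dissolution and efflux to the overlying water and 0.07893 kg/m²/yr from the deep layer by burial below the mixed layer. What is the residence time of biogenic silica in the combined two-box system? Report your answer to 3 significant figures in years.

Residence time in the combined system uses the total inventory and the total *external* removal — internal exchanges between the two boxes cancel.
M_total = 2.725 + 6.932 = 9.6570 kg/m².
ΣF_external_out = 0.03567 + 0.07893 = 0.11460 kg/m²/yr.
τ = M_total / ΣF_ext = 9.6570 / 0.11460 = 84.27 yr.

84.3 yr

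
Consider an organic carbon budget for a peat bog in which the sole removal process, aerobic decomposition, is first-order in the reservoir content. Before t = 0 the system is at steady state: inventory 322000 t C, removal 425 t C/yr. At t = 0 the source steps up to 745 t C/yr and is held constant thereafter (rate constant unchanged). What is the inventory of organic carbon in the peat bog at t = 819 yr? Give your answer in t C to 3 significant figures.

482000 t C

The sink rate constant is k = F₀/M₀ = 425/322000 = 0.001320 yr⁻¹.
Solving dM/dt = F₁ − kM with M(0) = M₀ gives M(t) = F₁/k + (M₀ − F₁/k)·e^(−kt).
F₁/k = 745/0.001320 = 564450 t C; kt = 0.001320 × 819 = 1.081, e^(−kt) = 0.3393.
M(819) = 564450 + (322000 − 564450) × 0.3393 = 564450 − 82250 = 482190 t C.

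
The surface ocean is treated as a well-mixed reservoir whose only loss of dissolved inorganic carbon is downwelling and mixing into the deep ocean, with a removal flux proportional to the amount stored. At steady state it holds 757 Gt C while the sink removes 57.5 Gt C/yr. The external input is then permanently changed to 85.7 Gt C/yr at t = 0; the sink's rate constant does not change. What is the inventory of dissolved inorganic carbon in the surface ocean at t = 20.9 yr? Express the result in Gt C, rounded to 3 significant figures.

τ = M₀/F₀ = 757/57.5 = 13.17 yr; rate constant k = 1/τ.
New steady state M_∞ = F₁/k = F₁·τ = 85.7 × 13.17 = 1128.3 Gt C.
M(t) = M_∞ + (M₀ − M_∞)·e^(−t/τ); t/τ = 20.9/13.17 = 1.588, so e^(−t/τ) = 0.2044.
M(t) = 1128.3 − 371.3 × 0.2044 = 1052.4 Gt C.

1050 Gt C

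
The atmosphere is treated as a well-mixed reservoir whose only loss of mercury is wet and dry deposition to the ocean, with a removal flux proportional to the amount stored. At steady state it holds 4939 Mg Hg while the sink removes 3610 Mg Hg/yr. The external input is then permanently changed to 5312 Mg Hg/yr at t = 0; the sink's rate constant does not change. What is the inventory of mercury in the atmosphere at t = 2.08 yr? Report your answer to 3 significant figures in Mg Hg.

The sink rate constant is k = F₀/M₀ = 3610/4939 = 0.7309 yr⁻¹.
Solving dM/dt = F₁ − kM with M(0) = M₀ gives M(t) = F₁/k + (M₀ − F₁/k)·e^(−kt).
F₁/k = 5312/0.7309 = 7267.6 Mg Hg; kt = 0.7309 × 2.08 = 1.520, e^(−kt) = 0.2186.
M(2.08) = 7267.6 + (4939 − 7267.6) × 0.2186 = 7267.6 − 509.1 = 6758.4 Mg Hg.

6760 Mg Hg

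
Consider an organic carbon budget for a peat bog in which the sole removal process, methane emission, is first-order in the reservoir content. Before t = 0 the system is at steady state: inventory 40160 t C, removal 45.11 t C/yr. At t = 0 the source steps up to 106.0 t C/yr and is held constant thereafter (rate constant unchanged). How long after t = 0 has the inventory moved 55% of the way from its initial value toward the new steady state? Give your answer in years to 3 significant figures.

τ = M₀/F₀ = 40160/45.11 = 890.3 yr.
The remaining gap fraction is e^(−t/τ); 55% covered ⇒ e^(−t/τ) = 0.450.
t = −τ ln(0.450) = 890.3 × 0.7985 = 710.9 yr.

711 yr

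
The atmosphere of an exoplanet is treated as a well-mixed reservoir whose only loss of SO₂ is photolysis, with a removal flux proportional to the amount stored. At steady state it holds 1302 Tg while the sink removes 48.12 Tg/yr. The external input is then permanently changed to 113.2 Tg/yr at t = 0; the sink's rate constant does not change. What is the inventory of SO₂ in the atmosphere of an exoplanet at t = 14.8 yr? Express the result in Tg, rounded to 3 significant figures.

τ = M₀/F₀ = 1302/48.12 = 27.06 yr; rate constant k = 1/τ.
New steady state M_∞ = F₁/k = F₁·τ = 113.2 × 27.06 = 3062.9 Tg.
M(t) = M_∞ + (M₀ − M_∞)·e^(−t/τ); t/τ = 14.8/27.06 = 0.5470, so e^(−t/τ) = 0.5787.
M(t) = 3062.9 − 1761 × 0.5787 = 2043.9 Tg.

2040 Tg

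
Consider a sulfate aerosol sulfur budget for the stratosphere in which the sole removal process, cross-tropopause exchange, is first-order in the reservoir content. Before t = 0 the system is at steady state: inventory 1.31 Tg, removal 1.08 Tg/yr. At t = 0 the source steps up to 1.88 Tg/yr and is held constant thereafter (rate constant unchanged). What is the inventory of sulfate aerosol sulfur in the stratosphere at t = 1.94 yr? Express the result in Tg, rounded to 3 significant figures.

The sink rate constant is k = F₀/M₀ = 1.08/1.31 = 0.8244 yr⁻¹.
Solving dM/dt = F₁ − kM with M(0) = M₀ gives M(t) = F₁/k + (M₀ − F₁/k)·e^(−kt).
F₁/k = 1.88/0.8244 = 2.2804 Tg; kt = 0.8244 × 1.94 = 1.599, e^(−kt) = 0.2020.
M(1.94) = 2.2804 + (1.31 − 2.2804) × 0.2020 = 2.2804 − 0.1960 = 2.0843 Tg.

2.08 Tg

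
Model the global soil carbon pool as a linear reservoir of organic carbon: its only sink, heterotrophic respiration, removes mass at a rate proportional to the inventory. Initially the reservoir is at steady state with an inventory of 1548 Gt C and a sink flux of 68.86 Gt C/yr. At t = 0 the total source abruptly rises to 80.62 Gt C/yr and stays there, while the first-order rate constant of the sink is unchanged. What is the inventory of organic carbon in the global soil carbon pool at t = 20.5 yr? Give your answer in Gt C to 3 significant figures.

The sink rate constant is k = F₀/M₀ = 68.86/1548 = 0.04448 yr⁻¹.
Solving dM/dt = F₁ − kM with M(0) = M₀ gives M(t) = F₁/k + (M₀ − F₁/k)·e^(−kt).
F₁/k = 80.62/0.04448 = 1812.4 Gt C; kt = 0.04448 × 20.5 = 0.9119, e^(−kt) = 0.4018.
M(20.5) = 1812.4 + (1548 − 1812.4) × 0.4018 = 1812.4 − 106.2 = 1706.2 Gt C.

1710 Gt C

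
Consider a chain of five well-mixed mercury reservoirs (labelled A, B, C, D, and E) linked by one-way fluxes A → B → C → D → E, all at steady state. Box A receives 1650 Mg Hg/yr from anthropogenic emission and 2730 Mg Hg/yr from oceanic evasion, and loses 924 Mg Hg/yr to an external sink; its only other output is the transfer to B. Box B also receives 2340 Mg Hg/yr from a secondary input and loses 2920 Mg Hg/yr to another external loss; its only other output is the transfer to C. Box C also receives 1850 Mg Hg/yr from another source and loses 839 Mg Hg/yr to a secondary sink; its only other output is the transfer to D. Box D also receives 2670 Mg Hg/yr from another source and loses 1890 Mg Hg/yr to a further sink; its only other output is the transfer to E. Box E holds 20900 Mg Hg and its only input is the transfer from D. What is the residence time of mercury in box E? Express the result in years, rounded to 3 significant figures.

Box A: F(A→B) = (1650 + 2730) − 924 = 3456.0 Mg Hg/yr.
Box B: F(B→C) = (3456.0 + 2340) − 2920 = 2876.0 Mg Hg/yr.
Box C: F(C→D) = (2876.0 + 1850) − 839 = 3887.0 Mg Hg/yr.
Box D: F(D→E) = (3887.0 + 2670) − 1890 = 4667.0 Mg Hg/yr.
Box E throughput = its input = 4667.0 Mg Hg/yr; τ = 20900 / 4667.0 = 4.478 yr.

4.48 yr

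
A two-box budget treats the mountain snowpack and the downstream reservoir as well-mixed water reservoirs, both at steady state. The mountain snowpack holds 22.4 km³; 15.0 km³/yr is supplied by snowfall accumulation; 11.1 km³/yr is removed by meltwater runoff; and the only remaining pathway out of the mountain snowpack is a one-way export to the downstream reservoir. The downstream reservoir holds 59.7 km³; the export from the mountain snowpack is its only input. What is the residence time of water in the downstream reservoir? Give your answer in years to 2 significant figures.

15 yr

Balance the mountain snowpack: ΣF_in = 15.000 km³/yr.
Export to the downstream reservoir = ΣF_in − (11.1) = 3.9000 km³/yr.
At steady state the output of the downstream reservoir equals its input, 3.9000 km³/yr.
τ = M / F = 59.7 / 3.9000 = 15.31 yr.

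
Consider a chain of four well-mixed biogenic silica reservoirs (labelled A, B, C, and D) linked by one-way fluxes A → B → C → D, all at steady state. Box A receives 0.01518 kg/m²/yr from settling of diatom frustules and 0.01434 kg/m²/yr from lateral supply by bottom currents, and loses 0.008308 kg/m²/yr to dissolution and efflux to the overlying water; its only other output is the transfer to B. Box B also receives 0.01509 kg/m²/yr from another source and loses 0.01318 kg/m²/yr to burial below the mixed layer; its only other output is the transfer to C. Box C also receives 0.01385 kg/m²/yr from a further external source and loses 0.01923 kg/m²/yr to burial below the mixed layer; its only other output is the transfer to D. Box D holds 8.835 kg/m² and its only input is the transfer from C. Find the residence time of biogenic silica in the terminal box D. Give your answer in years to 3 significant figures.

Box A: F(A→B) = (0.01518 + 0.01434) − 0.008308 = 0.021212 kg/m²/yr.
Box B: F(B→C) = (0.021212 + 0.01509) − 0.01318 = 0.023122 kg/m²/yr.
Box C: F(C→D) = (0.023122 + 0.01385) − 0.01923 = 0.017742 kg/m²/yr.
Box D throughput = its input = 0.017742 kg/m²/yr; τ = 8.835 / 0.017742 = 498.0 yr.

498 yr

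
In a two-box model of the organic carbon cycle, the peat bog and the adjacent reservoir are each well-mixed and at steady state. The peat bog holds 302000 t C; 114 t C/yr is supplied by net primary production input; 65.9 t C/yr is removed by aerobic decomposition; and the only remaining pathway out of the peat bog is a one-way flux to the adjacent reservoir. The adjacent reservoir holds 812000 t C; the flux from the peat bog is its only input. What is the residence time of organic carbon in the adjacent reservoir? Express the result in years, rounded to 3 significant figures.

16900 yr

Balance the peat bog: ΣF_in = 114.00 t C/yr.
Flux to the adjacent reservoir = ΣF_in − (65.9) = 48.100 t C/yr.
At steady state the output of the adjacent reservoir equals its input, 48.100 t C/yr.
τ = M / F = 812000 / 48.100 = 16880 yr.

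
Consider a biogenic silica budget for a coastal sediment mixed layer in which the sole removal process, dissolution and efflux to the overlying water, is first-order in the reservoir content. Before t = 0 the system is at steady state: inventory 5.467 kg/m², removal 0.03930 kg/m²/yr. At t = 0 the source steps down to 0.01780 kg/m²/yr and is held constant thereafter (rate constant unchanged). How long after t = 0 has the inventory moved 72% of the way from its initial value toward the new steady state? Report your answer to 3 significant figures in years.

τ = M₀/F₀ = 5.467/0.03930 = 139.1 yr.
The remaining gap fraction is e^(−t/τ); 72% covered ⇒ e^(−t/τ) = 0.280.
t = −τ ln(0.280) = 139.1 × 1.273 = 177.1 yr.

177 yr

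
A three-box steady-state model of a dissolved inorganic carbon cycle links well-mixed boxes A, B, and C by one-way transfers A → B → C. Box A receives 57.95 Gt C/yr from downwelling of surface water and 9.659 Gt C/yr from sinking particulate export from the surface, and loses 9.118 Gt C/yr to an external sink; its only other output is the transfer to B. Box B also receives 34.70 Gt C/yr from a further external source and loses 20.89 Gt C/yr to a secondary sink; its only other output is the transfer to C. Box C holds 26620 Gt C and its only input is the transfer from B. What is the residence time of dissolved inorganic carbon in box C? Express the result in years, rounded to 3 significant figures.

368 yr

Box A: F(A→B) = (57.95 + 9.659) − 9.118 = 58.491 Gt C/yr.
Box B: F(B→C) = (58.491 + 34.70) − 20.89 = 72.301 Gt C/yr.
Box C throughput = its input = 72.301 Gt C/yr; τ = 26620 / 72.301 = 368.2 yr.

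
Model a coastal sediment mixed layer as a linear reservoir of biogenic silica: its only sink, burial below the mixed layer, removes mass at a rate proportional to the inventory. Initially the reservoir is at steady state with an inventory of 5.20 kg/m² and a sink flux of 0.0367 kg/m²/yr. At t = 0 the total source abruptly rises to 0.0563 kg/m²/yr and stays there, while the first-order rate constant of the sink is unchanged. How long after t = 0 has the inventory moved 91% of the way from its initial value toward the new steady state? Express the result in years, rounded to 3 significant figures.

341 yr

τ = M₀/F₀ = 5.20/0.0367 = 141.7 yr.
The remaining gap fraction is e^(−t/τ); 91% covered ⇒ e^(−t/τ) = 0.0900.
t = −τ ln(0.0900) = 141.7 × 2.408 = 341.2 yr.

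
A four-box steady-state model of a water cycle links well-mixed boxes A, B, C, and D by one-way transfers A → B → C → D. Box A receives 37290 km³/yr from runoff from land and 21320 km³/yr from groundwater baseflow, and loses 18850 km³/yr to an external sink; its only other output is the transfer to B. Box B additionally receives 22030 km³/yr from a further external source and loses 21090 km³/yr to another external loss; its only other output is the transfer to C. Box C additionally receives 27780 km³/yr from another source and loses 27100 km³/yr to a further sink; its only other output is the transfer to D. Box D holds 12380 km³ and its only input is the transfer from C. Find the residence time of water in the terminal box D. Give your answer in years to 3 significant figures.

Box A: F(A→B) = (37290 + 21320) − 18850 = 39760 km³/yr.
Box B: F(B→C) = (39760 + 22030) − 21090 = 40700 km³/yr.
Box C: F(C→D) = (40700 + 27780) − 27100 = 41380 km³/yr.
Box D throughput = its input = 41380 km³/yr; τ = 12380 / 41380 = 0.2992 yr.

0.299 yr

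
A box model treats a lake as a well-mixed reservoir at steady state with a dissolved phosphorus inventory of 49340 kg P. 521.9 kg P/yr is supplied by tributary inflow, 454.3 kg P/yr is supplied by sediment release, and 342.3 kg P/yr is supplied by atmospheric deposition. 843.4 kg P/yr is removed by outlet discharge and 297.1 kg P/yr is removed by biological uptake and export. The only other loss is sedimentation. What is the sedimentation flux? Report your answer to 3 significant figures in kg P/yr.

At steady state ΣF_in = ΣF_out.
ΣF_in = 521.9 + 454.3 + 342.3 = 1318.5 kg P/yr.
Sedimentation flux = ΣF_in − (843.4 + 297.1) = 1318.5 − 1140 = 178.0 kg P/yr.

178 kg P/yr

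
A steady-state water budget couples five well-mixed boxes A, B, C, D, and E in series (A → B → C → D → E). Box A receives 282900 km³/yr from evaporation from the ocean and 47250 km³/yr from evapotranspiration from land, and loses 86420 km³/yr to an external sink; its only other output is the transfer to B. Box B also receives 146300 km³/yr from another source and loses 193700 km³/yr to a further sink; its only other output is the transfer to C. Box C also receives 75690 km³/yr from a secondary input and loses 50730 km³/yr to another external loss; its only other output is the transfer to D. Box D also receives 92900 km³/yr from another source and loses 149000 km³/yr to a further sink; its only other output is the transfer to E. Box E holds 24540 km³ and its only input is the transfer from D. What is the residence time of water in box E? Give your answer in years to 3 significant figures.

Box A: F(A→B) = (282900 + 47250) − 86420 = 243730 km³/yr.
Box B: F(B→C) = (243730 + 146300) − 193700 = 196330 km³/yr.
Box C: F(C→D) = (196330 + 75690) − 50730 = 221290 km³/yr.
Box D: F(D→E) = (221290 + 92900) − 149000 = 165190 km³/yr.
Box E throughput = its input = 165190 km³/yr; τ = 24540 / 165190 = 0.1486 yr.

0.149 yr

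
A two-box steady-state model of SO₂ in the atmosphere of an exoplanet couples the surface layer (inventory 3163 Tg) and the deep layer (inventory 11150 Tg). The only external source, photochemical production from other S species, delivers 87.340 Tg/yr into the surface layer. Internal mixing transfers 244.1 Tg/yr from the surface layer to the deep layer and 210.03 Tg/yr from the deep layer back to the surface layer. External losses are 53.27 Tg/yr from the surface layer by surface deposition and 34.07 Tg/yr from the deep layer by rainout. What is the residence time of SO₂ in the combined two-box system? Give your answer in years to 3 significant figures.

For the system as a whole, the A↔B exchange is internal and contributes nothing to the throughput; only the external sinks remove mass.
M_total = 3163 + 11150 = 14313 Tg.
ΣF_external_out = 53.27 + 34.07 = 87.340 Tg/yr.
τ = M_total / ΣF_ext = 14313 / 87.340 = 163.9 yr.

164 yr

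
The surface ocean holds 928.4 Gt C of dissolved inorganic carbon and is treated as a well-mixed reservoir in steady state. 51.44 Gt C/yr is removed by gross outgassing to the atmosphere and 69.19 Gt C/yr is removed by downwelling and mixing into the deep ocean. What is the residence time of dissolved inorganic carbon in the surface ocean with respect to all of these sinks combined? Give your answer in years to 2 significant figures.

Total removal flux = 51.44 + 69.19 = 120.63 Gt C/yr.
τ = M / ΣF_out = 928.4 / 120.63 = 7.696 yr.

7.7 yr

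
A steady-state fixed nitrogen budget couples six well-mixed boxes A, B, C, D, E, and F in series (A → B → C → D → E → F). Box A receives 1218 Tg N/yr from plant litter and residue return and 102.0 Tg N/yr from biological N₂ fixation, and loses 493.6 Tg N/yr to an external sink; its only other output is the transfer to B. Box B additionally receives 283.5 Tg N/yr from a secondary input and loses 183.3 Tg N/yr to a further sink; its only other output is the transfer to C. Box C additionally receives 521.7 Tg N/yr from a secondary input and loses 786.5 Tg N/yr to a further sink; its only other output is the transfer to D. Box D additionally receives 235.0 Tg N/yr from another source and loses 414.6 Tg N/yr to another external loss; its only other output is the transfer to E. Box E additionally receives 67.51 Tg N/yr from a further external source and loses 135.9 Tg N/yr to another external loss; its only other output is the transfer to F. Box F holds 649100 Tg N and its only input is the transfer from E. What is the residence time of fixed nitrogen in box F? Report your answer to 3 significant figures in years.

1570 yr

Box A: F(A→B) = (1218 + 102.0) − 493.6 = 826.40 Tg N/yr.
Box B: F(B→C) = (826.40 + 283.5) − 183.3 = 926.60 Tg N/yr.
Box C: F(C→D) = (926.60 + 521.7) − 786.5 = 661.80 Tg N/yr.
Box D: F(D→E) = (661.80 + 235.0) − 414.6 = 482.20 Tg N/yr.
Box E: F(E→F) = (482.20 + 67.51) − 135.9 = 413.81 Tg N/yr.
Box F throughput = its input = 413.81 Tg N/yr; τ = 649100 / 413.81 = 1569 yr.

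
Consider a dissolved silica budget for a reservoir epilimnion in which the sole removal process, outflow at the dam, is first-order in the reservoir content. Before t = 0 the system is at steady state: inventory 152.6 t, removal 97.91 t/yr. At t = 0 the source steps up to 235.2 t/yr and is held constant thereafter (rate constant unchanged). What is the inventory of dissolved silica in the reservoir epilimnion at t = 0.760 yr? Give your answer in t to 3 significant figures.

235 t

The sink rate constant is k = F₀/M₀ = 97.91/152.6 = 0.6416 yr⁻¹.
Solving dM/dt = F₁ − kM with M(0) = M₀ gives M(t) = F₁/k + (M₀ − F₁/k)·e^(−kt).
F₁/k = 235.2/0.6416 = 366.58 t; kt = 0.6416 × 0.760 = 0.4876, e^(−kt) = 0.6141.
M(0.760) = 366.58 + (152.6 − 366.58) × 0.6141 = 366.58 − 131.4 = 235.18 t.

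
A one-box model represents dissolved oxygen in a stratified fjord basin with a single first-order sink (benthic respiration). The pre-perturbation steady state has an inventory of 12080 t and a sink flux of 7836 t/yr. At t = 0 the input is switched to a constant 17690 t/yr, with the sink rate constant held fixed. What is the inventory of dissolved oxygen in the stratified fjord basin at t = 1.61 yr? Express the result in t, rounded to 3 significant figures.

Residence time τ = M₀/F₀ = 1.542 yr. The eventual steady state is M_∞ = M₀·(F₁/F₀) = 12080 × 17690/7836 = 27271 t.
The anomaly ΔM(t) = M(t) − M_∞ decays as ΔM₀·e^(−t/τ) with ΔM₀ = 12080 − 27271 = −15190 t.
At t = 1.61 yr, e^(−t/τ) = e^(−1.044) = 0.3519, so ΔM = −5346 t and M = 27271 − 5346 = 21925 t.

21900 t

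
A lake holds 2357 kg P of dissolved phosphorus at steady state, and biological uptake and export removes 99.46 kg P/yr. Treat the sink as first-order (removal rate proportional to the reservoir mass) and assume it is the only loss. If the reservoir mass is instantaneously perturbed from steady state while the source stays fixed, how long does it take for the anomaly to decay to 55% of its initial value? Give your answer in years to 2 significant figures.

For a linear reservoir the anomaly decays as exp(−t/τ) with τ = M/F = 2357/99.46 = 23.70 yr.
exp(−t/τ) = 0.55 ⇒ t = −τ ln(0.55) = 23.70 × 0.5978 = 14.17 yr.

14 yr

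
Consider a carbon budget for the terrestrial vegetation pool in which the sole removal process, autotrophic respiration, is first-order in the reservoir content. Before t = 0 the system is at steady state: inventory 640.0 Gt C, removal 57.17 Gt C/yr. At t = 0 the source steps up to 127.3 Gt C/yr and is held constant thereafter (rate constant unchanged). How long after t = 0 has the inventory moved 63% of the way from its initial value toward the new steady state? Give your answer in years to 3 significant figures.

τ = M₀/F₀ = 640.0/57.17 = 11.19 yr.
The remaining gap fraction is e^(−t/τ); 63% covered ⇒ e^(−t/τ) = 0.370.
t = −τ ln(0.370) = 11.19 × 0.9943 = 11.13 yr.

11.1 yr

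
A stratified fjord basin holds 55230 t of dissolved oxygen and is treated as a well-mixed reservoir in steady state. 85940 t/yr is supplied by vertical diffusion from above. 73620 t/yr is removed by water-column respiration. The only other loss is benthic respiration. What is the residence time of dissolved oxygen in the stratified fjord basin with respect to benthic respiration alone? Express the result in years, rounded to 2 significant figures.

At steady state ΣF_in = ΣF_out.
ΣF_in = 85940 t/yr.
Benthic respiration flux = ΣF_in − (73620) = 85940 − 73620 = 12320 t/yr.
τ = M / F = 55230 / 12320 = 4.483 yr.

4.5 yr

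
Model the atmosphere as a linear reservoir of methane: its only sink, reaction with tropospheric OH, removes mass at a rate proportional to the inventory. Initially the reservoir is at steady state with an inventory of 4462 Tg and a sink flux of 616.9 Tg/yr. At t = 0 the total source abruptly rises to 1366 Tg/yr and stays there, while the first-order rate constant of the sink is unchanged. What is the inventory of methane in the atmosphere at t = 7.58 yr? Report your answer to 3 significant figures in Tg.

The sink rate constant is k = F₀/M₀ = 616.9/4462 = 0.1383 yr⁻¹.
Solving dM/dt = F₁ − kM with M(0) = M₀ gives M(t) = F₁/k + (M₀ − F₁/k)·e^(−kt).
F₁/k = 1366/0.1383 = 9880.2 Tg; kt = 0.1383 × 7.58 = 1.048, e^(−kt) = 0.3506.
M(7.58) = 9880.2 + (4462 − 9880.2) × 0.3506 = 9880.2 − 1900 = 7980.3 Tg.

7980 Tg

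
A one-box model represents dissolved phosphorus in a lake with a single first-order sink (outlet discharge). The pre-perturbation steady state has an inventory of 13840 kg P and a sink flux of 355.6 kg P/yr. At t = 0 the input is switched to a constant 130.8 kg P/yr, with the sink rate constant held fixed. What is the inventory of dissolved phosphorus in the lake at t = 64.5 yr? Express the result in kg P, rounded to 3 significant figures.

6760 kg P

τ = M₀/F₀ = 13840/355.6 = 38.92 yr; rate constant k = 1/τ.
New steady state M_∞ = F₁/k = F₁·τ = 130.8 × 38.92 = 5090.8 kg P.
M(t) = M_∞ + (M₀ − M_∞)·e^(−t/τ); t/τ = 64.5/38.92 = 1.657, so e^(−t/τ) = 0.1907.
M(t) = 5090.8 + 8749 × 0.1907 = 6758.9 kg P.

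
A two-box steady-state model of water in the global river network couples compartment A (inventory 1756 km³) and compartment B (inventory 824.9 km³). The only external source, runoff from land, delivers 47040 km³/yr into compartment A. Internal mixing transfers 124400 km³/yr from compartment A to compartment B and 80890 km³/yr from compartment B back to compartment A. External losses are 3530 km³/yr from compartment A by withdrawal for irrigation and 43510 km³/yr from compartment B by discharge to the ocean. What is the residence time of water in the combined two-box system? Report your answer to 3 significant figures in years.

Residence time in the combined system uses the total inventory and the total *external* removal — internal exchanges between the two boxes cancel.
M_total = 1756 + 824.9 = 2580.9 km³.
ΣF_external_out = 3530 + 43510 = 47040 km³/yr.
τ = M_total / ΣF_ext = 2580.9 / 47040 = 0.05487 yr.

0.0549 yr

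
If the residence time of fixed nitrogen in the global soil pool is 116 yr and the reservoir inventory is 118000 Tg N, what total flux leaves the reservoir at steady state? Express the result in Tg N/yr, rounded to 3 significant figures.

1020 Tg N/yr

F = M / τ = 118000 / 116 = 1017 Tg N/yr.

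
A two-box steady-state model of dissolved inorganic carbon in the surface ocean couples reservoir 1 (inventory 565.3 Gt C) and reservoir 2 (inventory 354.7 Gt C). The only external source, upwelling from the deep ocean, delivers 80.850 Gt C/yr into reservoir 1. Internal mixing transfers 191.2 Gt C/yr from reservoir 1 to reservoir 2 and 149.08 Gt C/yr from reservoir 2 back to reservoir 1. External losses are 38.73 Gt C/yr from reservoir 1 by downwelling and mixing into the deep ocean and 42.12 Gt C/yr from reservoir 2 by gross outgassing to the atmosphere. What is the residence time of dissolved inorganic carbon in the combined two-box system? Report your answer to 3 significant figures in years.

For the system as a whole, the A↔B exchange is internal and contributes nothing to the throughput; only the external sinks remove mass.
M_total = 565.3 + 354.7 = 920.00 Gt C.
ΣF_external_out = 38.73 + 42.12 = 80.850 Gt C/yr.
τ = M_total / ΣF_ext = 920.00 / 80.850 = 11.38 yr.

11.4 yr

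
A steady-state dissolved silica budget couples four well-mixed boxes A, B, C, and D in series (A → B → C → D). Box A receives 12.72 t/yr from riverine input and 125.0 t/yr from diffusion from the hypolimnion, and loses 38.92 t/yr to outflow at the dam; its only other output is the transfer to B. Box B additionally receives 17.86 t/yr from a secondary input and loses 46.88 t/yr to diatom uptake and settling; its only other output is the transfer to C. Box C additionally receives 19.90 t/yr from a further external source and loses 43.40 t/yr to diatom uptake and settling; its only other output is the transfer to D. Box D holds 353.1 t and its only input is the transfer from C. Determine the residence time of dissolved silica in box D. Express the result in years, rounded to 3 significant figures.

7.63 yr

Box A: F(A→B) = (12.72 + 125.0) − 38.92 = 98.800 t/yr.
Box B: F(B→C) = (98.800 + 17.86) − 46.88 = 69.780 t/yr.
Box C: F(C→D) = (69.780 + 19.90) − 43.40 = 46.280 t/yr.
Box D throughput = its input = 46.280 t/yr; τ = 353.1 / 46.280 = 7.630 yr.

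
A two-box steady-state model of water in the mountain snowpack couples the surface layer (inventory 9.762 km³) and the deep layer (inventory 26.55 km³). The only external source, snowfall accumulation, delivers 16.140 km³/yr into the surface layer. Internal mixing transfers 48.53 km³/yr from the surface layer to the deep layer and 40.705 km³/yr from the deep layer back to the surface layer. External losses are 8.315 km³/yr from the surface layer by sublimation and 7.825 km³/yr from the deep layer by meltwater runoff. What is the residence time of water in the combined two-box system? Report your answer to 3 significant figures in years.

2.25 yr

Treat the two boxes together as one reservoir: the mixing fluxes between them are internal recycling, so τ = ΣM / Σ(external losses).
M_total = 9.762 + 26.55 = 36.312 km³.
ΣF_external_out = 8.315 + 7.825 = 16.140 km³/yr.
τ = M_total / ΣF_ext = 36.312 / 16.140 = 2.250 yr.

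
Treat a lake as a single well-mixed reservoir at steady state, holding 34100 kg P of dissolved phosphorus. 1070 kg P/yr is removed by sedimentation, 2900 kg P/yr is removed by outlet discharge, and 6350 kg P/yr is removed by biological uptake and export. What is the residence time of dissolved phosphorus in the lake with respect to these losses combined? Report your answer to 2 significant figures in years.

Total removal = 1070 + 2900 + 6350 = 10320 kg P/yr.
τ = M / ΣF_out = 34100 / 10320 = 3.304 yr.

3.3 yr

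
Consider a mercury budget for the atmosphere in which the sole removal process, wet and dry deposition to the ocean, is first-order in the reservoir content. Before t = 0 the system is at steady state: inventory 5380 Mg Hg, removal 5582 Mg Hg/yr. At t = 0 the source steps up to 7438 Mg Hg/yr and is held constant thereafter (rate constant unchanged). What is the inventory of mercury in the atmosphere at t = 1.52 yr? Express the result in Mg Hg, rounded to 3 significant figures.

6800 Mg Hg

Residence time τ = M₀/F₀ = 0.9638 yr. The eventual steady state is M_∞ = M₀·(F₁/F₀) = 5380 × 7438/5582 = 7168.8 Mg Hg.
The anomaly ΔM(t) = M(t) − M_∞ decays as ΔM₀·e^(−t/τ) with ΔM₀ = 5380 − 7168.8 = −1789 Mg Hg.
At t = 1.52 yr, e^(−t/τ) = e^(−1.577) = 0.2066, so ΔM = −369.5 Mg Hg and M = 7168.8 − 369.5 = 6799.3 Mg Hg.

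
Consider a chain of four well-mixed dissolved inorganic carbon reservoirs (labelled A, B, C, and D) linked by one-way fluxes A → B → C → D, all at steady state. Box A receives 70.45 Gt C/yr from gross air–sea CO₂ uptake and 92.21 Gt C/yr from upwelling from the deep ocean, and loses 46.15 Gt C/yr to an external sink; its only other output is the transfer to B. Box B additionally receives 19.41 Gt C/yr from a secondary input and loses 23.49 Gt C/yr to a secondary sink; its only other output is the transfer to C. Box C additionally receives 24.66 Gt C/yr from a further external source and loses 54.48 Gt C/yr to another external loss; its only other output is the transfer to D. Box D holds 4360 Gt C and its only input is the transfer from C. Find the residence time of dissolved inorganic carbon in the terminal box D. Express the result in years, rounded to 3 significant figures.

Box A: F(A→B) = (70.45 + 92.21) − 46.15 = 116.51 Gt C/yr.
Box B: F(B→C) = (116.51 + 19.41) − 23.49 = 112.43 Gt C/yr.
Box C: F(C→D) = (112.43 + 24.66) − 54.48 = 82.610 Gt C/yr.
Box D throughput = its input = 82.610 Gt C/yr; τ = 4360 / 82.610 = 52.78 yr.

52.8 yr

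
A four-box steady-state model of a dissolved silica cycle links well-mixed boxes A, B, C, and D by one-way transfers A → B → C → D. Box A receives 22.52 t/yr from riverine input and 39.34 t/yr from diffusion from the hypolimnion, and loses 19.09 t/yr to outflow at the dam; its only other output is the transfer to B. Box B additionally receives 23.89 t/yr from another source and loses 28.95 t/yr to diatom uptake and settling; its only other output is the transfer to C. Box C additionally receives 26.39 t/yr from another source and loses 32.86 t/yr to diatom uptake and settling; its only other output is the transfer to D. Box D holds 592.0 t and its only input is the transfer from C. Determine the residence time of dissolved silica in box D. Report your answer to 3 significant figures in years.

19.0 yr

Box A: F(A→B) = (22.52 + 39.34) − 19.09 = 42.770 t/yr.
Box B: F(B→C) = (42.770 + 23.89) − 28.95 = 37.710 t/yr.
Box C: F(C→D) = (37.710 + 26.39) − 32.86 = 31.240 t/yr.
Box D throughput = its input = 31.240 t/yr; τ = 592.0 / 31.240 = 18.95 yr.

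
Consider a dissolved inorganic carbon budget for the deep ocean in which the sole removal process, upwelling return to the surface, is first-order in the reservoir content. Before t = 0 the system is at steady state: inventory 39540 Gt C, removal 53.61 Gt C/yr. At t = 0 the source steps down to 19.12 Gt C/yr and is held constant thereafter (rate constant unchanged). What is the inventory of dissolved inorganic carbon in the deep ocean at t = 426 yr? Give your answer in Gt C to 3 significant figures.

28400 Gt C

The sink rate constant is k = F₀/M₀ = 53.61/39540 = 0.001356 yr⁻¹.
Solving dM/dt = F₁ − kM with M(0) = M₀ gives M(t) = F₁/k + (M₀ − F₁/k)·e^(−kt).
F₁/k = 19.12/0.001356 = 14102 Gt C; kt = 0.001356 × 426 = 0.5776, e^(−kt) = 0.5613.
M(426) = 14102 + (39540 − 14102) × 0.5613 = 14102 + 14280 = 28379 Gt C.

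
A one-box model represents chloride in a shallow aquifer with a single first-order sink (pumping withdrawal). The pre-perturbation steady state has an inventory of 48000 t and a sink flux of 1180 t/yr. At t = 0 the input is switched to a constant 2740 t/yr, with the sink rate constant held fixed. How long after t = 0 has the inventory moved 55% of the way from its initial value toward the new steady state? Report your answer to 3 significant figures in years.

32.5 yr

τ = M₀/F₀ = 48000/1180 = 40.68 yr.
The remaining gap fraction is e^(−t/τ); 55% covered ⇒ e^(−t/τ) = 0.450.
t = −τ ln(0.450) = 40.68 × 0.7985 = 32.48 yr.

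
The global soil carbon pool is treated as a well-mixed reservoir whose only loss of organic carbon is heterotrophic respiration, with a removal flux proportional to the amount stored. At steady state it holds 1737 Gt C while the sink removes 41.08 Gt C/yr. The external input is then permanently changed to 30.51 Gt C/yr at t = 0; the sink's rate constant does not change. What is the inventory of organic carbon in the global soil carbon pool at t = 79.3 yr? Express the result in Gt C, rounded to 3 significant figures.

The sink rate constant is k = F₀/M₀ = 41.08/1737 = 0.02365 yr⁻¹.
Solving dM/dt = F₁ − kM with M(0) = M₀ gives M(t) = F₁/k + (M₀ − F₁/k)·e^(−kt).
F₁/k = 30.51/0.02365 = 1290.1 Gt C; kt = 0.02365 × 79.3 = 1.875, e^(−kt) = 0.1533.
M(79.3) = 1290.1 + (1737 − 1290.1) × 0.1533 = 1290.1 + 68.51 = 1358.6 Gt C.

1360 Gt C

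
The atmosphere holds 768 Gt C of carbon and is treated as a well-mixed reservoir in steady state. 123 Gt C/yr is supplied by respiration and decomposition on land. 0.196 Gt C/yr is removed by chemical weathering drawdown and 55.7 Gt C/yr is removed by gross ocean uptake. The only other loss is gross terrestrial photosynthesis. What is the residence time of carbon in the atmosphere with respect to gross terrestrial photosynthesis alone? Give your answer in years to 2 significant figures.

11 yr

At steady state ΣF_in = ΣF_out.
ΣF_in = 123.00 Gt C/yr.
Gross terrestrial photosynthesis flux = ΣF_in − (0.196 + 55.7) = 123.00 − 55.90 = 67.10 Gt C/yr.
τ = M / F = 768 / 67.10 = 11.44 yr.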